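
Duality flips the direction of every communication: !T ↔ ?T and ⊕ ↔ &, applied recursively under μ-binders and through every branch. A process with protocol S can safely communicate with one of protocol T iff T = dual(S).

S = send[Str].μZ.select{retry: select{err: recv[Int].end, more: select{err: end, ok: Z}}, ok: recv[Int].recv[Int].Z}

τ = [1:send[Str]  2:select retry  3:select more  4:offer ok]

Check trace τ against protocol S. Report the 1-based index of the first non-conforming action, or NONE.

@1 send[Str]  ✓  cont: μZ.…
@2 select retry  ✓  cont: select{err: recv[Int].end, more: select{err: end, ok: μZ.…}}
@3 select more  ✓  cont: select{err: end, ok: μZ.…}
@4 got offer ok, protocol expects select err or select ok  ✗

4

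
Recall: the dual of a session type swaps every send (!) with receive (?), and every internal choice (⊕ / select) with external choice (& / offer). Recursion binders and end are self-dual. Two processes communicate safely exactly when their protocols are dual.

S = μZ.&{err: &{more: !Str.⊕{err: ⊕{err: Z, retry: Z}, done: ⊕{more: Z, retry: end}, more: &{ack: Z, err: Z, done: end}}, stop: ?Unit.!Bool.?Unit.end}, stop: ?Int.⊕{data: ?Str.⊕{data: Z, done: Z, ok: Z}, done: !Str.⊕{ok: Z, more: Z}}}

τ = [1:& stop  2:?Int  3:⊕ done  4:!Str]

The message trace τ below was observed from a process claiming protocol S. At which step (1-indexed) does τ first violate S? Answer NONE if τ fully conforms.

step 1: & stop  match  now at ?Int.⊕{data: ?Str.⊕{data: μZ.…, done: μZ.…, ok: μZ.…}, done: !Str.⊕{ok: μZ.…, more: μZ.…}}
step 2: ?Int  match  now at ⊕{data: ?Str.⊕{data: μZ.…, done: μZ.…, ok: μZ.…}, done: !Str.⊕{ok: μZ.…, more: μZ.…}}
step 3: ⊕ done  match  now at !Str.⊕{ok: μZ.…, more: μZ.…}
step 4: !Str  match  now at ⊕{ok: μZ.…, more: μZ.…}
τ conforms to S (length 4)

NONE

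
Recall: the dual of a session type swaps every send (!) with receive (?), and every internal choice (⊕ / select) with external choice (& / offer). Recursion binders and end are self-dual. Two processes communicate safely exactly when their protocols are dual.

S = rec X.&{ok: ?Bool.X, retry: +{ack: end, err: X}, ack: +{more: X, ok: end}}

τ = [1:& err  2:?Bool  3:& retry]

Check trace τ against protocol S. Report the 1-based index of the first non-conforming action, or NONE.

step 1: got & err, protocol expects & ok or & retry or & ack  ✗

1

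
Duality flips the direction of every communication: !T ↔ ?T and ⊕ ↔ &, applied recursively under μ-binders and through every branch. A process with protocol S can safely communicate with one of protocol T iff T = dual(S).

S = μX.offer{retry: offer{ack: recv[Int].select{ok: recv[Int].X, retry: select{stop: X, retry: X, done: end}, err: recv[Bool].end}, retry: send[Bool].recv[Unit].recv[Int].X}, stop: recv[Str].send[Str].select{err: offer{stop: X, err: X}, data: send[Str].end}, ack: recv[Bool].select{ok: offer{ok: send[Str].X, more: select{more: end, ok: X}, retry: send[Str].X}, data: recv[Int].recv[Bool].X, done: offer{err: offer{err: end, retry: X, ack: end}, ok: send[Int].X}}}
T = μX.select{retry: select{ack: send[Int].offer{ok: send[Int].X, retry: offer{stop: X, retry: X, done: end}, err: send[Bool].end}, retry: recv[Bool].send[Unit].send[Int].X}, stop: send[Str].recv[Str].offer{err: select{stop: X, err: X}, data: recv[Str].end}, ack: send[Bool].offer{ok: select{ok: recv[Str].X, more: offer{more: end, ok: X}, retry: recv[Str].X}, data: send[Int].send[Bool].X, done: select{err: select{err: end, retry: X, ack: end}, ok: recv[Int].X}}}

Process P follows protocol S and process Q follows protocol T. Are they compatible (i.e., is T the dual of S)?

μX vs μX  match (binder kept)
  offer{retry,stop,ack} vs select{retry,stop,ack}  match labels match
    [retry]
      offer{ack,retry} vs select{ack,retry}  match labels match
        [ack]
          recv[Int] vs send[Int]  match
            select{ok,retry,err} vs offer{ok,retry,err}  match labels match
              [ok]
                recv[Int] vs send[Int]  match
                  X vs X  match
              [retry]
                select{stop,retry,done} vs offer{stop,retry,done}  match labels match
                  [stop]
                    X vs X  match
                  [retry]
                    X vs X  match
                  [done]
                    end vs end  match
              [err]
                recv[Bool] vs send[Bool]  match
                  end vs end  match
        [retry]
          send[Bool] vs recv[Bool]  match
            recv[Unit] vs send[Unit]  match
              recv[Int] vs send[Int]  match
                X vs X  match
    [stop]
      recv[Str] vs send[Str]  match
        send[Str] vs recv[Str]  match
          select{err,data} vs offer{err,data}  match labels match
            [err]
              offer{stop,err} vs select{stop,err}  match labels match
                [stop]
                  X vs X  match
                [err]
                  X vs X  match
            [data]
              send[Str] vs recv[Str]  match
                end vs end  match
    [ack]
      recv[Bool] vs send[Bool]  match
        select{ok,data,done} vs offer{ok,data,done}  match labels match
          [ok]
            offer{ok,more,retry} vs select{ok,more,retry}  match labels match
              [ok]
                send[Str] vs recv[Str]  match
                  X vs X  match
              [more]
                select{more,ok} vs offer{more,ok}  match labels match
                  [more]
                    end vs end  match
                  [ok]
                    X vs X  match
              [retry]
                send[Str] vs recv[Str]  match
                  X vs X  match
          [data]
            recv[Int] vs send[Int]  match
              recv[Bool] vs send[Bool]  match
                X vs X  match
          [done]
            offer{err,ok} vs select{err,ok}  match labels match
              [err]
                offer{err,retry,ack} vs select{err,retry,ack}  match labels match
                  [err]
                    end vs end  match
                  [retry]
                    X vs X  match
                  [ack]
                    end vs end  match
              [ok]
                send[Int] vs recv[Int]  match
                  X vs X  match

YES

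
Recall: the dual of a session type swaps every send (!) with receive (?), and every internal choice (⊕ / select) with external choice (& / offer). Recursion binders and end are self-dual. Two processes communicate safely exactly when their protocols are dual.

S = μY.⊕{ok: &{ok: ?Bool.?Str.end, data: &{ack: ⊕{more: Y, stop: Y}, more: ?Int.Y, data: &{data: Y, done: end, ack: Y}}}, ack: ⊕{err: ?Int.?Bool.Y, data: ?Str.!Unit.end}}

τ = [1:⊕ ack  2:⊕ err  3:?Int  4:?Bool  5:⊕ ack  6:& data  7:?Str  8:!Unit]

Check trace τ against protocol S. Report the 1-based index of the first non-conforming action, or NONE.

[1] ⊕ ack  ok  residual = ⊕{err: ?Int.?Bool.μY.…, data: ?Str.!Unit.end}
[2] ⊕ err  ok  residual = ?Int.?Bool.μY.…
[3] ?Int  ok  residual = ?Bool.μY.…
[4] ?Bool  ok  residual = μY.…
[5] ⊕ ack  ok  residual = ⊕{err: ?Int.?Bool.μY.…, data: ?Str.!Unit.end}
[6] got & data, protocol expects ⊕ err or ⊕ data  ✗

6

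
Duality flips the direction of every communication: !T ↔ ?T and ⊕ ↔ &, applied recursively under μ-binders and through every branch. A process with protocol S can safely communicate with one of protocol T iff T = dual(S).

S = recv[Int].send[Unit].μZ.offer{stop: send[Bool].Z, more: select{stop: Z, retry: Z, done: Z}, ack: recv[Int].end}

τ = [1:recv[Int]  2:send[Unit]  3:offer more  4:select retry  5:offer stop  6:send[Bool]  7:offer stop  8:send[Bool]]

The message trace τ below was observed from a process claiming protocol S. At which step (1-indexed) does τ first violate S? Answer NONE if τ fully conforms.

NONE

@1 recv[Int]  match  state: send[Unit].μZ.…
@2 send[Unit]  match  state: μZ.…
@3 offer more  match  state: select{stop: μZ.…, retry: μZ.…, done: μZ.…}
@4 select retry  match  state: μZ.…
@5 offer stop  match  state: send[Bool].μZ.…
@6 send[Bool]  match  state: μZ.…
@7 offer stop  match  state: send[Bool].μZ.…
@8 send[Bool]  match  state: μZ.…
trace exhausted — no violation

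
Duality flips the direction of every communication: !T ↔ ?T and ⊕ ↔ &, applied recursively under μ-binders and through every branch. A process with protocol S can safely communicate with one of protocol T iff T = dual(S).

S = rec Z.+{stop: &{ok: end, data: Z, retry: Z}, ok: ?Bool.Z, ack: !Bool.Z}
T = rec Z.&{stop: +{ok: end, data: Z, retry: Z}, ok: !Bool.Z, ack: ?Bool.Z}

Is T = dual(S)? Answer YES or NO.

YES

rec Z | rec Z  ✓ (rec unchanged)
  +{stop,ok,ack} | &{stop,ok,ack}  ✓ same labels
    case stop:
      &{ok,data,retry} | +{ok,data,retry}  ✓ same labels
        case ok:
          end | end  ✓
        case data:
          Z | Z  ✓
        case retry:
          Z | Z  ✓
    case ok:
      ?Bool | !Bool  ✓
        Z | Z  ✓
    case ack:
      !Bool | ?Bool  ✓
        Z | Z  ✓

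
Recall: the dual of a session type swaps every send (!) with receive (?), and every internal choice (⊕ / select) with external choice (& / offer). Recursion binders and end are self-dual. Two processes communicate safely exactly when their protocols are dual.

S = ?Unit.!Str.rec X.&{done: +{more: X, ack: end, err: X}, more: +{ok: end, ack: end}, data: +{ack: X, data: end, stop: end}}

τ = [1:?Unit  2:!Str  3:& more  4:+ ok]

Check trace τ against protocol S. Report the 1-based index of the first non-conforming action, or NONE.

NONE

[1] ?Unit  match  now at !Str.rec X.…
[2] !Str  match  now at rec X.…
[3] & more  match  now at +{ok: end, ack: end}
[4] + ok  match  now at end
all 4 steps conform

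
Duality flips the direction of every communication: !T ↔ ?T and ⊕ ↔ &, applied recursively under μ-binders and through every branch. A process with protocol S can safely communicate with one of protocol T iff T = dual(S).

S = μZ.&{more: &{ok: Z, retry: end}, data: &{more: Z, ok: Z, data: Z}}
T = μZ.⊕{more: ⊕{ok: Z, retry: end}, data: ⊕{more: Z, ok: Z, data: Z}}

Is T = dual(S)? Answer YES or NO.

YES

μZ | μZ  ✓ (μ self-dual)
  &{more,data} | ⊕{more,data}  ✓ labels match
    [more]
      &{ok,retry} | ⊕{ok,retry}  ✓ labels match
        [ok]
          Z | Z  ✓
        [retry]
          end | end  ✓
    [data]
      &{more,ok,data} | ⊕{more,ok,data}  ✓ labels match
        [more]
          Z | Z  ✓
        [ok]
          Z | Z  ✓
        [data]
          Z | Z  ✓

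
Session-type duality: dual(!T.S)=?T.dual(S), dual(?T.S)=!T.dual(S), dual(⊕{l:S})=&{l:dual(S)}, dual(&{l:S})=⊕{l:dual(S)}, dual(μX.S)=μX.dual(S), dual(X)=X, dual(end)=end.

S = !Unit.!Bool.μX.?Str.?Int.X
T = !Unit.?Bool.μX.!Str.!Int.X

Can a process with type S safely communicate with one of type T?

!Unit ‖ !Unit  ✗ same direction on both sides — not dual

NO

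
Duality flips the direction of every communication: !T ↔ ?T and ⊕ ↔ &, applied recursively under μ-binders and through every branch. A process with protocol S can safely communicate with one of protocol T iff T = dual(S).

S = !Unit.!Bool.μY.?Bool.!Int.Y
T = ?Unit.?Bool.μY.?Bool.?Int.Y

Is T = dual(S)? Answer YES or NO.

NO

!Unit ‖ ?Unit  ✓
  !Bool ‖ ?Bool  ✓
    μY ‖ μY  ✓ (μ self-dual)
      ?Bool ‖ ?Bool  ✗ same direction on both sides — not dual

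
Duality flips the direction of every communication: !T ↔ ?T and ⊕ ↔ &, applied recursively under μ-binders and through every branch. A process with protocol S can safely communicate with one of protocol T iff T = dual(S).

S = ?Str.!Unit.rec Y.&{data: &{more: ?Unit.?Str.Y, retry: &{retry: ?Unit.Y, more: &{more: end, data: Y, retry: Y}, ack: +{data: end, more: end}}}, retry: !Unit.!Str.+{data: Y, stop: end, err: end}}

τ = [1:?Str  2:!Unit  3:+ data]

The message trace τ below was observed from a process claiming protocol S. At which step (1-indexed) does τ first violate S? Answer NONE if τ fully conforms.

@1 ?Str  ✓  residual = !Unit.rec Y.…
@2 !Unit  ✓  residual = rec Y.…
@3 got + data, protocol expects & data or & retry  ✗

3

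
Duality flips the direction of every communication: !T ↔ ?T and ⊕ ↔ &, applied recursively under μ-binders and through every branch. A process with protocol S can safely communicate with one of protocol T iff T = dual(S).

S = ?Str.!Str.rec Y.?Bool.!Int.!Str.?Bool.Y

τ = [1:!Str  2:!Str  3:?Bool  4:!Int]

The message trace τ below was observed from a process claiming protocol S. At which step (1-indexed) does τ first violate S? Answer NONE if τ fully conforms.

@1 got !Str, protocol expects ?Str  ✗

1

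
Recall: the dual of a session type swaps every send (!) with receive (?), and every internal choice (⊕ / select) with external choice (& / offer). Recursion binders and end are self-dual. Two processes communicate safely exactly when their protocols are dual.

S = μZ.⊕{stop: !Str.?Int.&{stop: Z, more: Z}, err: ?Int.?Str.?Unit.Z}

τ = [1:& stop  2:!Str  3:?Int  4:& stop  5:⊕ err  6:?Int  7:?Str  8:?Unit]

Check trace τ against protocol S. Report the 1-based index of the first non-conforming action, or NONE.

[1] got & stop, protocol expects ⊕ stop or ⊕ err  ✗

1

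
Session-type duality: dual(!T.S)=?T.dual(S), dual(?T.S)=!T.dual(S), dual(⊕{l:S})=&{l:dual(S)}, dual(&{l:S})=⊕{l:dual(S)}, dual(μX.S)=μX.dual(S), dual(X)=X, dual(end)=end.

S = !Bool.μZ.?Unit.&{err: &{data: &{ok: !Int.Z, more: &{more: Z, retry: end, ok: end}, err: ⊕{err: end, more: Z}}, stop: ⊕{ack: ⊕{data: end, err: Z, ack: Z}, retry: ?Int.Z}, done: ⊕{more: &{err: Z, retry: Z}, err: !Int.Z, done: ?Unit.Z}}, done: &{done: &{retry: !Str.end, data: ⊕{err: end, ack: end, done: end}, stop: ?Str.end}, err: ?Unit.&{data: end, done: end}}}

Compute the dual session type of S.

!Bool = ?Bool
  μZ = μZ  (rec unchanged)
    ?Unit = !Unit
      &{err,done} = ⊕{err,done}  (offer→select)
        [err]
          &{data,stop,done} = ⊕{data,stop,done}  (offer→select)
            [data]
              &{ok,more,err} = ⊕{ok,more,err}  (offer→select)
                [ok]
                  !Int = ?Int
                    dual(Z) = Z
                [more]
                  &{more,retry,ok} = ⊕{more,retry,ok}  (offer→select)
                    [more]
                      dual(Z) = Z
                    [retry]
                      dual(end) = end
                    [ok]
                      dual(end) = end
                [err]
                  ⊕{err,more} = &{err,more}  (⊕→&)
                    [err]
                      dual(end) = end
                    [more]
                      dual(Z) = Z
            [stop]
              ⊕{ack,retry} = &{ack,retry}  (⊕→&)
                [ack]
                  ⊕{data,err,ack} = &{data,err,ack}  (⊕→&)
                    [data]
                      dual(end) = end
                    [err]
                      dual(Z) = Z
                    [ack]
                      dual(Z) = Z
                [retry]
                  ?Int = !Int
                    dual(Z) = Z
            [done]
              ⊕{more,err,done} = &{more,err,done}  (⊕→&)
                [more]
                  &{err,retry} = ⊕{err,retry}  (offer→select)
                    [err]
                      dual(Z) = Z
                    [retry]
                      dual(Z) = Z
                [err]
                  !Int = ?Int
                    dual(Z) = Z
                [done]
                  ?Unit = !Unit
                    dual(Z) = Z
        [done]
          &{done,err} = ⊕{done,err}  (offer→select)
            [done]
              &{retry,data,stop} = ⊕{retry,data,stop}  (offer→select)
                [retry]
                  !Str = ?Str
                    dual(end) = end
                [data]
                  ⊕{err,ack,done} = &{err,ack,done}  (⊕→&)
                    [err]
                      dual(end) = end
                    [ack]
                      dual(end) = end
                    [done]
                      dual(end) = end
                [stop]
                  ?Str = !Str
                    dual(end) = end
            [err]
              ?Unit = !Unit
                &{data,done} = ⊕{data,done}  (offer→select)
                  [data]
                    dual(end) = end
                  [done]
                    dual(end) = end

?Bool.μZ.!Unit.⊕{err: ⊕{data: ⊕{ok: ?Int.Z, more: ⊕{more: Z, retry: end, ok: end}, err: &{err: end, more: Z}}, stop: &{ack: &{data: end, err: Z, ack: Z}, retry: !Int.Z}, done: &{more: ⊕{err: Z, retry: Z}, err: ?Int.Z, done: !Unit.Z}}, done: ⊕{done: ⊕{retry: ?Str.end, data: &{err: end, ack: end, done: end}, stop: !Str.end}, err: !Unit.⊕{data: end, done: end}}}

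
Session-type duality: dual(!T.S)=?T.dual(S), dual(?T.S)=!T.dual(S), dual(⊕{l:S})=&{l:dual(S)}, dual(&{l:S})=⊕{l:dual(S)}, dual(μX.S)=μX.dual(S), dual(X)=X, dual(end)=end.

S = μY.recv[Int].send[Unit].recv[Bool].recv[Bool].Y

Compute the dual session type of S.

μY ↦ μY  (rec unchanged)
  recv[Int] ↦ send[Int]
    send[Unit] ↦ recv[Unit]
      recv[Bool] ↦ send[Bool]
        recv[Bool] ↦ send[Bool]
          dual(Y) = Y

μY.send[Int].recv[Unit].send[Bool].send[Bool].Y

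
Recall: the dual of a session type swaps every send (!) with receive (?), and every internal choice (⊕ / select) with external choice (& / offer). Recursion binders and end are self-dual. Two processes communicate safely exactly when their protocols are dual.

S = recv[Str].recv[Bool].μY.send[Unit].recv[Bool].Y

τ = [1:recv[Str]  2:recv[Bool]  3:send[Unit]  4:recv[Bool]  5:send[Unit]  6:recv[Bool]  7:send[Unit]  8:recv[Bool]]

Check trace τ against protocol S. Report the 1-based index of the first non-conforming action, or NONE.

step 1: recv[Str]  match  state: recv[Bool].μY.…
step 2: recv[Bool]  match  state: μY.…
step 3: send[Unit]  match  state: recv[Bool].μY.…
step 4: recv[Bool]  match  state: μY.…
step 5: send[Unit]  match  state: recv[Bool].μY.…
step 6: recv[Bool]  match  state: μY.…
step 7: send[Unit]  match  state: recv[Bool].μY.…
step 8: recv[Bool]  match  state: μY.…
trace exhausted — no violation

NONE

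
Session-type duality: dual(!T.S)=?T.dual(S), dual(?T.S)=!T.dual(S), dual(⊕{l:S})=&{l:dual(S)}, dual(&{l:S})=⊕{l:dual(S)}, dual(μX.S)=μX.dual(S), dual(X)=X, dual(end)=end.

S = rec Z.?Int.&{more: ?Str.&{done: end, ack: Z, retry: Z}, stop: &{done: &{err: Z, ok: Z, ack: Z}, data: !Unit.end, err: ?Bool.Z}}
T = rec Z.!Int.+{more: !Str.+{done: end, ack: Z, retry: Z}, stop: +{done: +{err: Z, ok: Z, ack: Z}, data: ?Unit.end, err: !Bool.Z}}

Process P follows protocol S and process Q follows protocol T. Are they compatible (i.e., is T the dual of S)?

rec Z vs rec Z  ✓ (μ self-dual)
  ?Int vs !Int  ✓
    &{more,stop} vs +{more,stop}  ✓ label sets agree
      [more]
        ?Str vs !Str  ✓
          &{done,ack,retry} vs +{done,ack,retry}  ✓ label sets agree
            [done]
              end vs end  ✓
            [ack]
              Z vs Z  ✓
            [retry]
              Z vs Z  ✓
      [stop]
        &{done,data,err} vs +{done,data,err}  ✓ label sets agree
          [done]
            &{err,ok,ack} vs +{err,ok,ack}  ✓ label sets agree
              [err]
                Z vs Z  ✓
              [ok]
                Z vs Z  ✓
              [ack]
                Z vs Z  ✓
          [data]
            !Unit vs ?Unit  ✓
              end vs end  ✓
          [err]
            ?Bool vs !Bool  ✓
              Z vs Z  ✓

YES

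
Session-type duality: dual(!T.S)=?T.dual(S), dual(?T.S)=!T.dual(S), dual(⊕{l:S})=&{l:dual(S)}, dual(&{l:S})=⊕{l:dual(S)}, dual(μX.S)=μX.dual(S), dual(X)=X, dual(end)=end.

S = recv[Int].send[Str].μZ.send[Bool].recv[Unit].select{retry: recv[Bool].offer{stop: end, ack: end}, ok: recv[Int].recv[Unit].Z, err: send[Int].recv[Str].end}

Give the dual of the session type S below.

send[Int].recv[Str].μZ.recv[Bool].send[Unit].offer{retry: send[Bool].select{stop: end, ack: end}, ok: send[Int].send[Unit].Z, err: recv[Int].send[Str].end}

recv[Int] ↦ send[Int]
  send[Str] ↦ recv[Str]
    μZ ↦ μZ  (rec unchanged)
      send[Bool] ↦ recv[Bool]
        recv[Unit] ↦ send[Unit]
          select{retry,ok,err} ↦ offer{retry,ok,err}  (select→offer)
            • retry:
              recv[Bool] ↦ send[Bool]
                offer{stop,ack} ↦ select{stop,ack}  (external→internal)
                  • stop:
                    end ↦ end
                  • ack:
                    end ↦ end
            • ok:
              recv[Int] ↦ send[Int]
                recv[Unit] ↦ send[Unit]
                  Z ↦ Z
            • err:
              send[Int] ↦ recv[Int]
                recv[Str] ↦ send[Str]
                  end ↦ end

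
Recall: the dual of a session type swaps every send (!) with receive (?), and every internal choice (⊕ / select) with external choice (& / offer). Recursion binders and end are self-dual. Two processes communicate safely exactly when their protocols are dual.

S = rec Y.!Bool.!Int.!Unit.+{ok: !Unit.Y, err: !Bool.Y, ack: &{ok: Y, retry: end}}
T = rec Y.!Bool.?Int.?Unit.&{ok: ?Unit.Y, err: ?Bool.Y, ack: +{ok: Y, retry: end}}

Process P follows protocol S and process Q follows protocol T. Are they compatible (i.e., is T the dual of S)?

NO

rec Y vs rec Y  ok (rec unchanged)
  !Bool vs !Bool  ✗ same direction on both sides — not dual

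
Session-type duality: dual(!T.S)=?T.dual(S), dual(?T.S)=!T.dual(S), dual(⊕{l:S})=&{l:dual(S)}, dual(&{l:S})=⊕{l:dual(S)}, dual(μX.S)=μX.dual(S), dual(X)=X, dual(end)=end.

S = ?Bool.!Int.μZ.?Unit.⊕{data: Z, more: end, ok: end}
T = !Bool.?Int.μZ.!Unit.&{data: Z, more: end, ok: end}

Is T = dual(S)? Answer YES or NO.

?Bool ‖ !Bool  ok
  !Int ‖ ?Int  ok
    μZ ‖ μZ  ok (binder kept)
      ?Unit ‖ !Unit  ok
        ⊕{data,more,ok} ‖ &{data,more,ok}  ok labels match
          [data]
            Z ‖ Z  ok
          [more]
            end ‖ end  ok
          [ok]
            end ‖ end  ok

YES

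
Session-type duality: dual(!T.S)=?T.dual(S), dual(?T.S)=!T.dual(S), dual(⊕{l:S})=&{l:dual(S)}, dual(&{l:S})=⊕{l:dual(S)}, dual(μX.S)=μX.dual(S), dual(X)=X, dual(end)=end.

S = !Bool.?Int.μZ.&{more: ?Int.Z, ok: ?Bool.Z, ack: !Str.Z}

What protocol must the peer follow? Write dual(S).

!Bool → ?Bool
  ?Int → !Int
    μZ → μZ  (μ self-dual)
      &{more,ok,ack} → ⊕{more,ok,ack}  (offer→select)
        case more:
          ?Int → !Int
            dual(Z) = Z
        case ok:
          ?Bool → !Bool
            dual(Z) = Z
        case ack:
          !Str → ?Str
            dual(Z) = Z

?Bool.!Int.μZ.⊕{more: !Int.Z, ok: !Bool.Z, ack: ?Str.Z}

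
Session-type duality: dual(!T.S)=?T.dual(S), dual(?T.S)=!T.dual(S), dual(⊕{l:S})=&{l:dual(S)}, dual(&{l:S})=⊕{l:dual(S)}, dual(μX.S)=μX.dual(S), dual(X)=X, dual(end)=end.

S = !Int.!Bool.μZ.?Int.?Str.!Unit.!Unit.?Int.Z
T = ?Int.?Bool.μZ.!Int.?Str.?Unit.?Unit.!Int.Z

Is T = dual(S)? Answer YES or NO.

!Int ‖ ?Int  ok
  !Bool ‖ ?Bool  ok
    μZ ‖ μZ  ok (μ self-dual)
      ?Int ‖ !Int  ok
        ?Str ‖ ?Str  ✗ same direction on both sides — not dual

NO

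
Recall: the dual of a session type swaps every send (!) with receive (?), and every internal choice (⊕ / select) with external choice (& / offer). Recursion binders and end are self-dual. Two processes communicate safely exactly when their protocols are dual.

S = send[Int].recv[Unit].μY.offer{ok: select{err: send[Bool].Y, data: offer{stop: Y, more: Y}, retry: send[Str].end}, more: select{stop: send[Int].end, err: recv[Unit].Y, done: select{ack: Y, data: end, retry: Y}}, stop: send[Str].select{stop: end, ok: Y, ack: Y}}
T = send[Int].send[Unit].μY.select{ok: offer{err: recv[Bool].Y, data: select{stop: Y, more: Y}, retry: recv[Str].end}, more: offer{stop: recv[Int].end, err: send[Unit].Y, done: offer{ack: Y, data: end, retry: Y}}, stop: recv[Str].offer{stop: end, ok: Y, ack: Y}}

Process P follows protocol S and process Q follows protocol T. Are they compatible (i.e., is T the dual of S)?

NO

send[Int] | send[Int]  ✗ same direction on both sides — not dual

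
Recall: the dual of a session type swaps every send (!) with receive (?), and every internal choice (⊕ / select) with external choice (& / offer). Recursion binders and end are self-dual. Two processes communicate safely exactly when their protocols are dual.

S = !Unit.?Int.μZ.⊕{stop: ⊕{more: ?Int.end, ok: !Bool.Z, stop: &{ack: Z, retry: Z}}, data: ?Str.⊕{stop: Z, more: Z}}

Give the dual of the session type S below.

!Unit = ?Unit
  ?Int = !Int
    μZ = μZ  (μ self-dual)
      ⊕{stop,data} = &{stop,data}  (internal→external)
        [stop]
          ⊕{more,ok,stop} = &{more,ok,stop}  (internal→external)
            [more]
              ?Int = !Int
                end ↦ end
            [ok]
              !Bool = ?Bool
                Z ↦ Z
            [stop]
              &{ack,retry} = ⊕{ack,retry}  (offer→select)
                [ack]
                  Z ↦ Z
                [retry]
                  Z ↦ Z
        [data]
          ?Str = !Str
            ⊕{stop,more} = &{stop,more}  (internal→external)
              [stop]
                Z ↦ Z
              [more]
                Z ↦ Z

?Unit.!Int.μZ.&{stop: &{more: !Int.end, ok: ?Bool.Z, stop: ⊕{ack: Z, retry: Z}}, data: !Str.&{stop: Z, more: Z}}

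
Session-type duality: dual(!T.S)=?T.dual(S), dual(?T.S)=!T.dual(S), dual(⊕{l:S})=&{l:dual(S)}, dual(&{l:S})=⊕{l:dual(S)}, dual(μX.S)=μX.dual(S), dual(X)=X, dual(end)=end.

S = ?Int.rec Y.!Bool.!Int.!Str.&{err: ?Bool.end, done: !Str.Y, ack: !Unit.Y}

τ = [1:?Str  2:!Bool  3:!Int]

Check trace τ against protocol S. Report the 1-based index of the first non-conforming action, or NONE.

[1] got ?Str, protocol expects ?Int  ✗

1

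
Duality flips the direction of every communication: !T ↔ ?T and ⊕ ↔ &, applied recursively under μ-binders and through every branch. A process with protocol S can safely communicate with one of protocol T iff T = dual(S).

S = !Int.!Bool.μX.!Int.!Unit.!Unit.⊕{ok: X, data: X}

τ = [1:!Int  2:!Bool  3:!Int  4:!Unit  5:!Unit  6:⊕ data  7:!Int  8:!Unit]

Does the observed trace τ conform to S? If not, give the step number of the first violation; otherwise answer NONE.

NONE

@1 !Int  match  now at !Bool.μX.…
@2 !Bool  match  now at μX.…
@3 !Int  match  now at !Unit.!Unit.⊕{ok: μX.…, data: μX.…}
@4 !Unit  match  now at !Unit.⊕{ok: μX.…, data: μX.…}
@5 !Unit  match  now at ⊕{ok: μX.…, data: μX.…}
@6 ⊕ data  match  now at μX.…
@7 !Int  match  now at !Unit.!Unit.⊕{ok: μX.…, data: μX.…}
@8 !Unit  match  now at !Unit.⊕{ok: μX.…, data: μX.…}
all 8 steps conform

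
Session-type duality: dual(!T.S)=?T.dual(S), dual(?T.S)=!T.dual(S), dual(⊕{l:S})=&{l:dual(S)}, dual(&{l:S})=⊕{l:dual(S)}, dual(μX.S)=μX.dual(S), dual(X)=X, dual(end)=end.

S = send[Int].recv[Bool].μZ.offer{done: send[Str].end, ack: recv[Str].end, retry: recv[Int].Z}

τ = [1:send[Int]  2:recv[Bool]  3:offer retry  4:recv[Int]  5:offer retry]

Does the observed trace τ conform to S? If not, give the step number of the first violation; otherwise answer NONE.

@1 send[Int]  ✓  state: recv[Bool].μZ.…
@2 recv[Bool]  ✓  state: μZ.…
@3 offer retry  ✓  state: recv[Int].μZ.…
@4 recv[Int]  ✓  state: μZ.…
@5 offer retry  ✓  state: recv[Int].μZ.…
trace exhausted — no violation

NONE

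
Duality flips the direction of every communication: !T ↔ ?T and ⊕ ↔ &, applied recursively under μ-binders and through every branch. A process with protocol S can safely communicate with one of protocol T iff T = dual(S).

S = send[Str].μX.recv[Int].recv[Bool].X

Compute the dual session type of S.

send[Str] → recv[Str]
  μX → μX  (rec unchanged)
    recv[Int] → send[Int]
      recv[Bool] → send[Bool]
        dual(X) = X

recv[Str].μX.send[Int].send[Bool].X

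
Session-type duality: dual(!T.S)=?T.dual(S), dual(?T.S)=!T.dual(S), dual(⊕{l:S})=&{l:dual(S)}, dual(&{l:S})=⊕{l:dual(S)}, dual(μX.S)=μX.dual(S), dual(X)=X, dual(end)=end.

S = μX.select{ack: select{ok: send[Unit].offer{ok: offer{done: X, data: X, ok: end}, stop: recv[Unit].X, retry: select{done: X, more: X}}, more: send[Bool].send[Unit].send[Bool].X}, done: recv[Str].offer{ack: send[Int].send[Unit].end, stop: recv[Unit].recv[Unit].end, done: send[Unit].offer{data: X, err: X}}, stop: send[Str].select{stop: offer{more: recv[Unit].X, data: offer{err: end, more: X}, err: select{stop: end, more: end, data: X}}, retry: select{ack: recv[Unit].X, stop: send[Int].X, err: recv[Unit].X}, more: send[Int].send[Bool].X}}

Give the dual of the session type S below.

μX.offer{ack: offer{ok: recv[Unit].select{ok: select{done: X, data: X, ok: end}, stop: send[Unit].X, retry: offer{done: X, more: X}}, more: recv[Bool].recv[Unit].recv[Bool].X}, done: send[Str].select{ack: recv[Int].recv[Unit].end, stop: send[Unit].send[Unit].end, done: recv[Unit].select{data: X, err: X}}, stop: recv[Str].offer{stop: select{more: send[Unit].X, data: select{err: end, more: X}, err: offer{stop: end, more: end, data: X}}, retry: offer{ack: send[Unit].X, stop: recv[Int].X, err: send[Unit].X}, more: recv[Int].recv[Bool].X}}

μX → μX  (binder kept)
  select{ack,done,stop} → offer{ack,done,stop}  (select→offer)
    • ack:
      select{ok,more} → offer{ok,more}  (select→offer)
        • ok:
          send[Unit] → recv[Unit]
            offer{ok,stop,retry} → select{ok,stop,retry}  (&→⊕)
              • ok:
                offer{done,data,ok} → select{done,data,ok}  (&→⊕)
                  • done:
                    dual(X) = X
                  • data:
                    dual(X) = X
                  • ok:
                    dual(end) = end
              • stop:
                recv[Unit] → send[Unit]
                  dual(X) = X
              • retry:
                select{done,more} → offer{done,more}  (select→offer)
                  • done:
                    dual(X) = X
                  • more:
                    dual(X) = X
        • more:
          send[Bool] → recv[Bool]
            send[Unit] → recv[Unit]
              send[Bool] → recv[Bool]
                dual(X) = X
    • done:
      recv[Str] → send[Str]
        offer{ack,stop,done} → select{ack,stop,done}  (&→⊕)
          • ack:
            send[Int] → recv[Int]
              send[Unit] → recv[Unit]
                dual(end) = end
          • stop:
            recv[Unit] → send[Unit]
              recv[Unit] → send[Unit]
                dual(end) = end
          • done:
            send[Unit] → recv[Unit]
              offer{data,err} → select{data,err}  (&→⊕)
                • data:
                  dual(X) = X
                • err:
                  dual(X) = X
    • stop:
      send[Str] → recv[Str]
        select{stop,retry,more} → offer{stop,retry,more}  (select→offer)
          • stop:
            offer{more,data,err} → select{more,data,err}  (&→⊕)
              • more:
                recv[Unit] → send[Unit]
                  dual(X) = X
              • data:
                offer{err,more} → select{err,more}  (&→⊕)
                  • err:
                    dual(end) = end
                  • more:
                    dual(X) = X
              • err:
                select{stop,more,data} → offer{stop,more,data}  (select→offer)
                  • stop:
                    dual(end) = end
                  • more:
                    dual(end) = end
                  • data:
                    dual(X) = X
          • retry:
            select{ack,stop,err} → offer{ack,stop,err}  (select→offer)
              • ack:
                recv[Unit] → send[Unit]
                  dual(X) = X
              • stop:
                send[Int] → recv[Int]
                  dual(X) = X
              • err:
                recv[Unit] → send[Unit]
                  dual(X) = X
          • more:
            send[Int] → recv[Int]
              send[Bool] → recv[Bool]
                dual(X) = X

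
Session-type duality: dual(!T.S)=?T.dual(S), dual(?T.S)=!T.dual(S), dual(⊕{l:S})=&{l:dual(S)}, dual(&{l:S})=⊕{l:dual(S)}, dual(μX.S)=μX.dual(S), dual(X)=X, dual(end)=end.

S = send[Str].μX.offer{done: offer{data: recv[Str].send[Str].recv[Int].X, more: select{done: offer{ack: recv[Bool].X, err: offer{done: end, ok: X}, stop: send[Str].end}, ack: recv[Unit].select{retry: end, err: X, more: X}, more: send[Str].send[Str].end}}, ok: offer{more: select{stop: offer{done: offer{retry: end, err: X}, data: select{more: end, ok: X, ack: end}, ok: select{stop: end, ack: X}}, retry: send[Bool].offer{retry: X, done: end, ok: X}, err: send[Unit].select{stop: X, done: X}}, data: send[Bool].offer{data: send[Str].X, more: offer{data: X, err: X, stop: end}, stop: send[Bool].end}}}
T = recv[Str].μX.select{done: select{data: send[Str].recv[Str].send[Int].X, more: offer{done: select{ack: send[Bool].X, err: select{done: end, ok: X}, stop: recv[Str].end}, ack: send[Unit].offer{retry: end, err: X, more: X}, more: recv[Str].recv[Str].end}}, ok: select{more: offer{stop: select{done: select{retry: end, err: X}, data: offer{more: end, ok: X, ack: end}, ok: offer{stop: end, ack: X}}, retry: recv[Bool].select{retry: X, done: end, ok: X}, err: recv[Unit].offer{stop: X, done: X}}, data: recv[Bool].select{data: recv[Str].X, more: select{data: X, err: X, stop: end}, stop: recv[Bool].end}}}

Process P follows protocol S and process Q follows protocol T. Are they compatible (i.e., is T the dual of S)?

YES

send[Str] | recv[Str]  ✓
  μX | μX  ✓ (μ self-dual)
    offer{done,ok} | select{done,ok}  ✓ same labels
      • done:
        offer{data,more} | select{data,more}  ✓ same labels
          • data:
            recv[Str] | send[Str]  ✓
              send[Str] | recv[Str]  ✓
                recv[Int] | send[Int]  ✓
                  X | X  ✓
          • more:
            select{done,ack,more} | offer{done,ack,more}  ✓ same labels
              • done:
                offer{ack,err,stop} | select{ack,err,stop}  ✓ same labels
                  • ack:
                    recv[Bool] | send[Bool]  ✓
                      X | X  ✓
                  • err:
                    offer{done,ok} | select{done,ok}  ✓ same labels
                      • done:
                        end | end  ✓
                      • ok:
                        X | X  ✓
                  • stop:
                    send[Str] | recv[Str]  ✓
                      end | end  ✓
              • ack:
                recv[Unit] | send[Unit]  ✓
                  select{retry,err,more} | offer{retry,err,more}  ✓ same labels
                    • retry:
                      end | end  ✓
                    • err:
                      X | X  ✓
                    • more:
                      X | X  ✓
              • more:
                send[Str] | recv[Str]  ✓
                  send[Str] | recv[Str]  ✓
                    end | end  ✓
      • ok:
        offer{more,data} | select{more,data}  ✓ same labels
          • more:
            select{stop,retry,err} | offer{stop,retry,err}  ✓ same labels
              • stop:
                offer{done,data,ok} | select{done,data,ok}  ✓ same labels
                  • done:
                    offer{retry,err} | select{retry,err}  ✓ same labels
                      • retry:
                        end | end  ✓
                      • err:
                        X | X  ✓
                  • data:
                    select{more,ok,ack} | offer{more,ok,ack}  ✓ same labels
                      • more:
                        end | end  ✓
                      • ok:
                        X | X  ✓
                      • ack:
                        end | end  ✓
                  • ok:
                    select{stop,ack} | offer{stop,ack}  ✓ same labels
                      • stop:
                        end | end  ✓
                      • ack:
                        X | X  ✓
              • retry:
                send[Bool] | recv[Bool]  ✓
                  offer{retry,done,ok} | select{retry,done,ok}  ✓ same labels
                    • retry:
                      X | X  ✓
                    • done:
                      end | end  ✓
                    • ok:
                      X | X  ✓
              • err:
                send[Unit] | recv[Unit]  ✓
                  select{stop,done} | offer{stop,done}  ✓ same labels
                    • stop:
                      X | X  ✓
                    • done:
                      X | X  ✓
          • data:
            send[Bool] | recv[Bool]  ✓
              offer{data,more,stop} | select{data,more,stop}  ✓ same labels
                • data:
                  send[Str] | recv[Str]  ✓
                    X | X  ✓
                • more:
                  offer{data,err,stop} | select{data,err,stop}  ✓ same labels
                    • data:
                      X | X  ✓
                    • err:
                      X | X  ✓
                    • stop:
                      end | end  ✓
                • stop:
                  send[Bool] | recv[Bool]  ✓
                    end | end  ✓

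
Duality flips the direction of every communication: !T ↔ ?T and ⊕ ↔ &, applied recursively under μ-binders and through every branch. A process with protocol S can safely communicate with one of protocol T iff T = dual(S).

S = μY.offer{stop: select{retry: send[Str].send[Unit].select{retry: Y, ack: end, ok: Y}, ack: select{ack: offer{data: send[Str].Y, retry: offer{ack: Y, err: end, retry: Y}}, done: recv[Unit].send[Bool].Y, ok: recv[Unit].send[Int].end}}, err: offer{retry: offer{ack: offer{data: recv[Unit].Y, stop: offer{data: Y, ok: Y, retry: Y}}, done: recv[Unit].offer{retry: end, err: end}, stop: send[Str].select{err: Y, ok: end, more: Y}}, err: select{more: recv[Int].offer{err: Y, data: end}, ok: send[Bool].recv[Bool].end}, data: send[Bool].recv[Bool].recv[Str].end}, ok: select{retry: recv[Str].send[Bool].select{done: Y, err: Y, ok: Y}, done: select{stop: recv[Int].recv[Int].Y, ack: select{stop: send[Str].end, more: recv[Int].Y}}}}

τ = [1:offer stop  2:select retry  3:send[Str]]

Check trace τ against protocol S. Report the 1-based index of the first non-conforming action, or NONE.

NONE

[1] offer stop  ok  cont: select{retry: send[Str].send[Unit].select{retry: μY.…, ack: end, ok: μY.…}, ack: select{ack: offer{data: send[Str].μY.…, retry: offer{ack: μY.…, err: end, retry: μY.…}}, done: recv[Unit].send[Bool].μY.…, ok: recv[Unit].send[Int].end}}
[2] select retry  ok  cont: send[Str].send[Unit].select{retry: μY.…, ack: end, ok: μY.…}
[3] send[Str]  ok  cont: send[Unit].select{retry: μY.…, ack: end, ok: μY.…}
trace exhausted — no violation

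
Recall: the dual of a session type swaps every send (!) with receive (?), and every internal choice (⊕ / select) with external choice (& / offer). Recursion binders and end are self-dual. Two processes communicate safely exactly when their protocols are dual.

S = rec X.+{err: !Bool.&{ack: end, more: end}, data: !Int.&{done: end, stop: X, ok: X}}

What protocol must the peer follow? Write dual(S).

rec X → rec X  (binder kept)
  +{err,data} → &{err,data}  (select→offer)
    [err]
      !Bool → ?Bool
        &{ack,more} → +{ack,more}  (&→⊕)
          [ack]
            end self-dual
          [more]
            end self-dual
    [data]
      !Int → ?Int
        &{done,stop,ok} → +{done,stop,ok}  (&→⊕)
          [done]
            end self-dual
          [stop]
            X self-dual
          [ok]
            X self-dual

rec X.&{err: ?Bool.+{ack: end, more: end}, data: ?Int.+{done: end, stop: X, ok: X}}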